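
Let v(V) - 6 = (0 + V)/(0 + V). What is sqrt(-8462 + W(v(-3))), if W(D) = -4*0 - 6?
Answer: 2*I*sqrt(2117) ≈ 92.022*I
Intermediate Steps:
v(V) = 7 (v(V) = 6 + (0 + V)/(0 + V) = 6 + V/V = 6 + 1 = 7)
W(D) = -6 (W(D) = 0 - 6 = -6)
sqrt(-8462 + W(v(-3))) = sqrt(-8462 - 6) = sqrt(-8468) = 2*I*sqrt(2117)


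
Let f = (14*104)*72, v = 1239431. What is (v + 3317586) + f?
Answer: 4661849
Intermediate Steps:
f = 104832 (f = 1456*72 = 104832)
(v + 3317586) + f = (1239431 + 3317586) + 104832 = 4557017 + 104832 = 4661849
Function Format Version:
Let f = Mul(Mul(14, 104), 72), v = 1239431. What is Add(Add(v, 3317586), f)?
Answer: 4661849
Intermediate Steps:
f = 104832 (f = Mul(1456, 72) = 104832)
Add(Add(v, 3317586), f) = Add(Add(1239431, 3317586), 104832) = Add(4557017, 104832) = 4661849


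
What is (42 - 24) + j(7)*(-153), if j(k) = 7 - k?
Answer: 18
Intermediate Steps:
(42 - 24) + j(7)*(-153) = (42 - 24) + (7 - 1*7)*(-153) = 18 + (7 - 7)*(-153) = 18 + 0*(-153) = 18 + 0 = 18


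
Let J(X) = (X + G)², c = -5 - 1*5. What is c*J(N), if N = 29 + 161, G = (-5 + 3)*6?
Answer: -316840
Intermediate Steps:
G = -12 (G = -2*6 = -12)
c = -10 (c = -5 - 5 = -10)
N = 190
J(X) = (-12 + X)² (J(X) = (X - 12)² = (-12 + X)²)
c*J(N) = -10*(-12 + 190)² = -10*178² = -10*31684 = -316840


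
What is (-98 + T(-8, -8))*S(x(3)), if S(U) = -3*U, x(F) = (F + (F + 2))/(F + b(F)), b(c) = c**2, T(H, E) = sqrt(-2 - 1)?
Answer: 196 - 2*I*sqrt(3) ≈ 196.0 - 3.4641*I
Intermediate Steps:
T(H, E) = I*sqrt(3) (T(H, E) = sqrt(-3) = I*sqrt(3))
x(F) = (2 + 2*F)/(F + F**2) (x(F) = (F + (F + 2))/(F + F**2) = (F + (2 + F))/(F + F**2) = (2 + 2*F)/(F + F**2))
(-98 + T(-8, -8))*S(x(3)) = (-98 + I*sqrt(3))*(-6/3) = (-98 + I*sqrt(3))*(-3*2/3) = (-98 + I*sqrt(3))*(-2) = 196 - 2*I*sqrt(3)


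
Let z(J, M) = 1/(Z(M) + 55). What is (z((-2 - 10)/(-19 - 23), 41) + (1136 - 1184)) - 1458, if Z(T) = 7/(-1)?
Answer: -72287/48 ≈ -1506.0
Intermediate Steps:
Z(T) = -7 (Z(T) = 7*(-1) = -7)
z(J, M) = 1/48 (z(J, M) = 1/(-7 + 55) = 1/48)
(z((-2 - 10)/(-19 - 23), 41) + (1136 - 1184)) - 1458 = (1/48 + (1136 - 1184)) - 1458 = (1/48 - 48) - 1458 = -2303/48 - 1458 = -72287/48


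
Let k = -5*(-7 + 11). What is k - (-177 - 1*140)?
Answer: 297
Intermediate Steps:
k = -20 (k = -5*4 = -20)
k - (-177 - 1*140) = -20 - (-177 - 1*140) = -20 - (-177 - 140) = -20 - 1*(-317) = -20 + 317 = 297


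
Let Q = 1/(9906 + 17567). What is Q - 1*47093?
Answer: -1293785988/27473 ≈ -47093.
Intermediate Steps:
Q = 1/27473 ≈ 3.6399e-5
Q - 1*47093 = 1/27473 - 1*47093 = 1/27473 - 47093 = -1293785988/27473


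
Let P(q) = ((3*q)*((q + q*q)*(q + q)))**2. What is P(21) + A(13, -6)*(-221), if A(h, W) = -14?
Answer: 1494388895398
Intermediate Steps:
P(q) = 36*q**4*(q + q**2)**2 (P(q) = ((3*q)*((q + q**2)*(2*q)))**2 = ((3*q)*(2*q*(q + q**2)))**2 = (6*q**2*(q + q**2))**2 = 36*q**4*(q + q**2)**2)
P(21) + A(13, -6)*(-221) = 36*21**6*(1 + 21)**2 - 14*(-221) = 36*85766121*22**2 + 3094 = 36*85766121*484 + 3094 = 1494388892304 + 3094 = 1494388895398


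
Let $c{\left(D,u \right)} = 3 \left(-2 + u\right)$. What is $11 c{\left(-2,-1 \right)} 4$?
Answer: $-396$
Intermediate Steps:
$c{\left(D,u \right)} = -6 + 3 u$
$11 c{\left(-2,-1 \right)} 4 = 11 \left(-6 + 3 \left(-1\right)\right) 4 = 11 \left(-6 - 3\right) 4 = 11 \left(-9\right) 4 = \left(-99\right) 4 = -396$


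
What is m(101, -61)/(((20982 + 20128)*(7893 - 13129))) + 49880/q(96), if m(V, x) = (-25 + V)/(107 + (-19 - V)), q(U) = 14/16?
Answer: 39879423126419/699568870 ≈ 57006.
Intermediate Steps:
q(U) = 7/8 (q(U) = 14*(1/16) = 7/8)
m(V, x) = (-25 + V)/(88 - V)
m(101, -61)/(((20982 + 20128)*(7893 - 13129))) + 49880/q(96) = ((25 - 1*101)/(-88 + 101))/(((20982 + 20128)*(7893 - 13129))) + 49880/(7/8) = ((25 - 101)/13)/((41110*(-5236))) + 49880*(8/7) = ((1/13)*(-76))/(-215251960) + 399040/7 = -76/13*(-1/215251960) + 399040/7 = 19/699568870 + 399040/7 = 39879423126419/699568870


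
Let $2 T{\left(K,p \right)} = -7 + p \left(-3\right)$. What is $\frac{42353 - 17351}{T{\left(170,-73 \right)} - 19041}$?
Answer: $- \frac{25002}{18935} \approx -1.3204$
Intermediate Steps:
$T{\left(K,p \right)} = - \frac{7}{2} - \frac{3 p}{2}$ ($T{\left(K,p \right)} = \frac{-7 + p \left(-3\right)}{2} = \frac{-7 - 3 p}{2} = - \frac{7}{2} - \frac{3 p}{2}$)
$\frac{42353 - 17351}{T{\left(170,-73 \right)} - 19041} = \frac{42353 - 17351}{\left(- \frac{7}{2} - - \frac{219}{2}\right) - 19041} = \frac{25002}{\left(- \frac{7}{2} + \frac{219}{2}\right) - 19041} = \frac{25002}{106 - 19041} = \frac{25002}{-18935} = 25002 \left(- \frac{1}{18935}\right) = - \frac{25002}{18935}$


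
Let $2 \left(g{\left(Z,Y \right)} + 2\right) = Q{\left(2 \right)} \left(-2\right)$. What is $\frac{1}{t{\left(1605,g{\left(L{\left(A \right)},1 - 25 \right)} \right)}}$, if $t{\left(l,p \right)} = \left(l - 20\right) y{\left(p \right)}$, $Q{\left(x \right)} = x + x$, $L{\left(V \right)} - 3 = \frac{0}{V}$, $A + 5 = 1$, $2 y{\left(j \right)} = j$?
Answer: $- \frac{1}{4755} \approx -0.0002103$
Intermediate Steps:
$y{\left(j \right)} = \frac{j}{2}$
$A = -4$ ($A = -5 + 1 = -4$)
$L{\left(V \right)} = 3$ ($L{\left(V \right)} = 3 + \frac{0}{V} = 3 + 0 = 3$)
$Q{\left(x \right)} = 2 x$
$g{\left(Z,Y \right)} = -6$ ($g{\left(Z,Y \right)} = -2 + \frac{2 \cdot 2 \left(-2\right)}{2} = -2 + \frac{4 \left(-2\right)}{2} = -2 + \frac{1}{2} \left(-8\right) = -2 - 4 = -6$)
$t{\left(l,p \right)} = \frac{p \left(-20 + l\right)}{2}$ ($t{\left(l,p \right)} = \left(l - 20\right) \frac{p}{2} = \left(-20 + l\right) \frac{p}{2} = \frac{p \left(-20 + l\right)}{2}$)
$\frac{1}{t{\left(1605,g{\left(L{\left(A \right)},1 - 25 \right)} \right)}} = \frac{1}{\frac{1}{2} \left(-6\right) \left(-20 + 1605\right)} = \frac{1}{\frac{1}{2} \left(-6\right) 1585} = \frac{1}{-4755} = - \frac{1}{4755}$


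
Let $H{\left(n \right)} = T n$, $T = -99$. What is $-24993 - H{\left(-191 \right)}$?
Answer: $-43902$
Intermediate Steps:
$H{\left(n \right)} = - 99 n$
$-24993 - H{\left(-191 \right)} = -24993 - \left(-99\right) \left(-191\right) = -24993 - 18909 = -43902$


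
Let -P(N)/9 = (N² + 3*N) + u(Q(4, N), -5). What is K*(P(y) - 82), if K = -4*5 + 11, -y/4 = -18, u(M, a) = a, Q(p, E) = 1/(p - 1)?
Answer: 437733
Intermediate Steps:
Q(p, E) = 1/(-1 + p)
y = 72 (y = -4*(-18) = 72)
K = -9 (K = -20 + 11 = -9)
P(N) = 45 - 27*N - 9*N² (P(N) = -9*((N² + 3*N) - 5) = -9*(-5 + N² + 3*N) = 45 - 27*N - 9*N²)
K*(P(y) - 82) = -9*((45 - 27*72 - 9*72²) - 82) = -9*((45 - 1944 - 9*5184) - 82) = -9*((45 - 1944 - 46656) - 82) = -9*(-48555 - 82) = -9*(-48637) = 437733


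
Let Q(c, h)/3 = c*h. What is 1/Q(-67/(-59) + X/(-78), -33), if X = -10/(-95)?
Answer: -14573/1636404 ≈ -0.0089055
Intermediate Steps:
X = 2/19 (X = -10*(-1/95) = 2/19 ≈ 0.10526)
Q(c, h) = 3*c*h (Q(c, h) = 3*(c*h) = 3*c*h)
1/Q(-67/(-59) + X/(-78), -33) = 1/(3*(-67/(-59) + (2/19)/(-78))*(-33)) = 1/(3*(-67*(-1/59) + (2/19)*(-1/78))*(-33)) = 1/(3*(67/59 - 1/741)*(-33)) = 1/(3*(49588/43719)*(-33)) = 1/(-1636404/14573) = -14573/1636404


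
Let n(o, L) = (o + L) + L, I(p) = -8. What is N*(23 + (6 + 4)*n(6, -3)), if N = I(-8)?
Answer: -184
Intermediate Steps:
n(o, L) = o + 2*L (n(o, L) = (L + o) + L = o + 2*L)
N = -8
N*(23 + (6 + 4)*n(6, -3)) = -8*(23 + (6 + 4)*(6 + 2*(-3))) = -8*(23 + 10*(6 - 6)) = -8*(23 + 10*0) = -8*(23 + 0) = -8*23 = -184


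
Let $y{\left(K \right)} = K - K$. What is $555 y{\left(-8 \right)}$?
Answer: $0$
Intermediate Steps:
$y{\left(K \right)} = 0$
$555 y{\left(-8 \right)} = 555 \cdot 0 = 0$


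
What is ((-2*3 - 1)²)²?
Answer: 2401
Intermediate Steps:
((-2*3 - 1)²)² = ((-6 - 1)²)² = ((-7)²)² = 49² = 2401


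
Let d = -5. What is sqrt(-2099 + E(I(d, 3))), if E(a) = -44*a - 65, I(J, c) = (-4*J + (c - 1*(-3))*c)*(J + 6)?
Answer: 2*I*sqrt(959) ≈ 61.935*I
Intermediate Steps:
I(J, c) = (6 + J)*(-4*J + c*(3 + c)) (I(J, c) = (-4*J + (c + 3)*c)*(6 + J) = (-4*J + (3 + c)*c)*(6 + J) = (-4*J + c*(3 + c))*(6 + J) = (6 + J)*(-4*J + c*(3 + c)))
E(a) = -65 - 44*a
sqrt(-2099 + E(I(d, 3))) = sqrt(-2099 + (-65 - 44*(-24*(-5) - 4*(-5)**2 + 6*3**2 + 18*3 - 5*3**2 + 3*(-5)*3))) = sqrt(-2099 + (-65 - 44*(120 - 4*25 + 6*9 + 54 - 5*9 - 45))) = sqrt(-2099 + (-65 - 44*(120 - 100 + 54 + 54 - 45 - 45))) = sqrt(-2099 + (-65 - 44*38)) = sqrt(-2099 + (-65 - 1672)) = sqrt(-2099 - 1737) = sqrt(-3836) = 2*I*sqrt(959)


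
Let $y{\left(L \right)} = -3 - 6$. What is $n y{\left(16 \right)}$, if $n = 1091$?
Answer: $-9819$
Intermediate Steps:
$y{\left(L \right)} = -9$
$n y{\left(16 \right)} = 1091 \left(-9\right) = -9819$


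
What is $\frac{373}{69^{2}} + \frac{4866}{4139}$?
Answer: $\frac{24710873}{19705779} \approx 1.254$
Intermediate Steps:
$\frac{373}{69^{2}} + \frac{4866}{4139} = \frac{373}{4761} + 4866 \cdot \frac{1}{4139} = 373 \cdot \frac{1}{4761} + \frac{4866}{4139} = \frac{373}{4761} + \frac{4866}{4139} = \frac{24710873}{19705779}$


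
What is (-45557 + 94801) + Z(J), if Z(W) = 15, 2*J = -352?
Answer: 49259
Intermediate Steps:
J = -176 (J = (½)*(-352) = -176)
(-45557 + 94801) + Z(J) = (-45557 + 94801) + 15 = 49244 + 15 = 49259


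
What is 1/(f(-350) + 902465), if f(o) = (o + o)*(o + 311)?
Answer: 1/929765 ≈ 1.0755e-6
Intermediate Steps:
f(o) = 2*o*(311 + o) (f(o) = (2*o)*(311 + o) = 2*o*(311 + o))
1/(f(-350) + 902465) = 1/(2*(-350)*(311 - 350) + 902465) = 1/(2*(-350)*(-39) + 902465) = 1/(27300 + 902465) = 1/929765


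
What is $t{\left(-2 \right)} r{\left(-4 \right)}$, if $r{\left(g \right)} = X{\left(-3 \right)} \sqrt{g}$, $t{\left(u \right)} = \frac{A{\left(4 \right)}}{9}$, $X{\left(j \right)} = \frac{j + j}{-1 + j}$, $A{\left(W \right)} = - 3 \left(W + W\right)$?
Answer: $- 8 i \approx - 8.0 i$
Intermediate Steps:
$A{\left(W \right)} = - 6 W$ ($A{\left(W \right)} = - 3 \cdot 2 W = - 6 W$)
$X{\left(j \right)} = \frac{2 j}{-1 + j}$
$t{\left(u \right)} = - \frac{8}{3}$ ($t{\left(u \right)} = \frac{\left(-6\right) 4}{9} = \left(-24\right) \frac{1}{9} = - \frac{8}{3}$)
$r{\left(g \right)} = \frac{3 \sqrt{g}}{2}$ ($r{\left(g \right)} = 2 \left(-3\right) \frac{1}{-1 - 3} \sqrt{g} = 2 \left(-3\right) \frac{1}{-4} \sqrt{g} = 2 \left(-3\right) \left(- \frac{1}{4}\right) \sqrt{g} = \frac{3 \sqrt{g}}{2}$)
$t{\left(-2 \right)} r{\left(-4 \right)} = - \frac{8 \frac{3 \sqrt{-4}}{2}}{3} = - \frac{8 \frac{3 \cdot 2 i}{2}}{3} = - \frac{8 \cdot 3 i}{3} = - 8 i$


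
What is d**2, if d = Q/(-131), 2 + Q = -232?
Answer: 54756/17161 ≈ 3.1907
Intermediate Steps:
Q = -234 (Q = -2 - 232 = -234)
d = 234/131 (d = -234/(-131) = -234*(-1/131) = 234/131 ≈ 1.7863)
d**2 = (234/131)**2 = 54756/17161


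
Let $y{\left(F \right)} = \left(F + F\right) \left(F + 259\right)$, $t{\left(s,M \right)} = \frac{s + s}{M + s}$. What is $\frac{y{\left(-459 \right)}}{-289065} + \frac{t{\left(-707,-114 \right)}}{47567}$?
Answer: $- \frac{477975436486}{752580862397} \approx -0.63511$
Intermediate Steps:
$t{\left(s,M \right)} = \frac{2 s}{M + s}$
$y{\left(F \right)} = 2 F \left(259 + F\right)$
$\frac{y{\left(-459 \right)}}{-289065} + \frac{t{\left(-707,-114 \right)}}{47567} = \frac{2 \left(-459\right) \left(259 - 459\right)}{-289065} + \frac{2 \left(-707\right) \frac{1}{-114 - 707}}{47567} = 2 \left(-459\right) \left(-200\right) \left(- \frac{1}{289065}\right) + 2 \left(-707\right) \frac{1}{-821} \cdot \frac{1}{47567} = 183600 \left(- \frac{1}{289065}\right) + 2 \left(-707\right) \left(- \frac{1}{821}\right) \frac{1}{47567} = - \frac{12240}{19271} + \frac{1414}{821} \cdot \frac{1}{47567} = - \frac{12240}{19271} + \frac{1414}{39052507} = - \frac{477975436486}{752580862397}$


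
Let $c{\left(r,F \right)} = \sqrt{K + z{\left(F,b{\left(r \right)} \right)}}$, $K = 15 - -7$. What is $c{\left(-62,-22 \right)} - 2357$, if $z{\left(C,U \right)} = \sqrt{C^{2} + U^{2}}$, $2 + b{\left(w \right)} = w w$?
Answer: $-2357 + \sqrt{22 + 2 \sqrt{3690362}} \approx -2294.8$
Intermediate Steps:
$b{\left(w \right)} = -2 + w^{2}$ ($b{\left(w \right)} = -2 + w w = -2 + w^{2}$)
$K = 22$ ($K = 15 + 7 = 22$)
$c{\left(r,F \right)} = \sqrt{22 + \sqrt{F^{2} + \left(-2 + r^{2}\right)^{2}}}$
$c{\left(-62,-22 \right)} - 2357 = \sqrt{22 + \sqrt{\left(-22\right)^{2} + \left(-2 + \left(-62\right)^{2}\right)^{2}}} - 2357 = \sqrt{22 + \sqrt{484 + \left(-2 + 3844\right)^{2}}} - 2357 = \sqrt{22 + \sqrt{484 + 3842^{2}}} - 2357 = \sqrt{22 + \sqrt{484 + 14760964}} - 2357 = \sqrt{22 + \sqrt{14761448}} - 2357 = \sqrt{22 + 2 \sqrt{3690362}} - 2357 = -2357 + \sqrt{22 + 2 \sqrt{3690362}}$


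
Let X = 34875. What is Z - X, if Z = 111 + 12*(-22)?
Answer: -35028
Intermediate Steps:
Z = -153 (Z = 111 - 264 = -153)
Z - X = -153 - 1*34875 = -153 - 34875 = -35028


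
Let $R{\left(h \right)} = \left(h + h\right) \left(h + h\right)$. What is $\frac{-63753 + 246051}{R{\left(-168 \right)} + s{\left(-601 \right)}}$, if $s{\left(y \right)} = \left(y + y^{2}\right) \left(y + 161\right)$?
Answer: $- \frac{30383}{26425184} \approx -0.0011498$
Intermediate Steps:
$R{\left(h \right)} = 4 h^{2}$ ($R{\left(h \right)} = 2 h 2 h = 4 h^{2}$)
$s{\left(y \right)} = \left(161 + y\right) \left(y + y^{2}\right)$ ($s{\left(y \right)} = \left(y + y^{2}\right) \left(161 + y\right) = \left(161 + y\right) \left(y + y^{2}\right)$)
$\frac{-63753 + 246051}{R{\left(-168 \right)} + s{\left(-601 \right)}} = \frac{-63753 + 246051}{4 \left(-168\right)^{2} - 601 \left(161 + \left(-601\right)^{2} + 162 \left(-601\right)\right)} = \frac{182298}{4 \cdot 28224 - 601 \left(161 + 361201 - 97362\right)} = \frac{182298}{112896 - 158664000} = \frac{182298}{-158551104} = 182298 \left(- \frac{1}{158551104}\right) = - \frac{30383}{26425184}$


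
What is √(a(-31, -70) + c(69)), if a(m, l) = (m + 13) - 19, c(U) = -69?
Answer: I*√106 ≈ 10.296*I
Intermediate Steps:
a(m, l) = -6 + m (a(m, l) = (13 + m) - 19 = -6 + m)
√(a(-31, -70) + c(69)) = √((-6 - 31) - 69) = √(-37 - 69) = √(-106) = I*√106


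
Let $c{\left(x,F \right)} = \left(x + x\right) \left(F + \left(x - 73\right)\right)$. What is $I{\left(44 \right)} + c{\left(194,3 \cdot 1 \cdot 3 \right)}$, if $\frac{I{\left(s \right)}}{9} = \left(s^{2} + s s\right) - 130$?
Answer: $84118$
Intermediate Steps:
$I{\left(s \right)} = -1170 + 18 s^{2}$ ($I{\left(s \right)} = 9 \left(\left(s^{2} + s s\right) - 130\right) = 9 \left(\left(s^{2} + s^{2}\right) - 130\right) = 9 \left(2 s^{2} - 130\right) = 9 \left(-130 + 2 s^{2}\right) = -1170 + 18 s^{2}$)
$c{\left(x,F \right)} = 2 x \left(-73 + F + x\right)$ ($c{\left(x,F \right)} = 2 x \left(F + \left(x - 73\right)\right) = 2 x \left(F + \left(-73 + x\right)\right) = 2 x \left(-73 + F + x\right)$)
$I{\left(44 \right)} + c{\left(194,3 \cdot 1 \cdot 3 \right)} = \left(-1170 + 18 \cdot 44^{2}\right) + 2 \cdot 194 \left(-73 + 3 \cdot 1 \cdot 3 + 194\right) = \left(-1170 + 18 \cdot 1936\right) + 2 \cdot 194 \left(-73 + 3 \cdot 3 + 194\right) = \left(-1170 + 34848\right) + 2 \cdot 194 \left(-73 + 9 + 194\right) = 33678 + 2 \cdot 194 \cdot 130 = 33678 + 50440 = 84118$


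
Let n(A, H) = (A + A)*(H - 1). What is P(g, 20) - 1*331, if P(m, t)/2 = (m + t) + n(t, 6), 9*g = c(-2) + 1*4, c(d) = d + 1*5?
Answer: 995/9 ≈ 110.56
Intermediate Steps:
n(A, H) = 2*A*(-1 + H) (n(A, H) = (2*A)*(-1 + H) = 2*A*(-1 + H))
c(d) = 5 + d (c(d) = d + 5 = 5 + d)
g = 7/9 (g = ((5 - 2) + 1*4)/9 = (3 + 4)/9 = (⅑)*7 = 7/9 ≈ 0.77778)
P(m, t) = 2*m + 22*t (P(m, t) = 2*((m + t) + 2*t*(-1 + 6)) = 2*((m + t) + 2*t*5) = 2*((m + t) + 10*t) = 2*(m + 11*t) = 2*m + 22*t)
P(g, 20) - 1*331 = (2*(7/9) + 22*20) - 1*331 = (14/9 + 440) - 331 = 3974/9 - 331 = 995/9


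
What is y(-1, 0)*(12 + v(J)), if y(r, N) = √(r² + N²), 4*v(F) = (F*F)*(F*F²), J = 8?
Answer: 8204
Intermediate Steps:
v(F) = F⁵/4 (v(F) = ((F*F)*(F*F²))/4 = (F²*F³)/4 = F⁵/4)
y(r, N) = √(N² + r²)
y(-1, 0)*(12 + v(J)) = √(0² + (-1)²)*(12 + (¼)*8⁵) = √(0 + 1)*(12 + (¼)*32768) = √1*(12 + 8192) = 1*8204 = 8204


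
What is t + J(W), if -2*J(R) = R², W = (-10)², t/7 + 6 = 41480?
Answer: 285318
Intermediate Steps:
t = 290318 (t = -42 + 7*41480 = -42 + 290360 = 290318)
W = 100
J(R) = -R²/2
t + J(W) = 290318 - ½*100² = 290318 - ½*10000 = 290318 - 5000 = 285318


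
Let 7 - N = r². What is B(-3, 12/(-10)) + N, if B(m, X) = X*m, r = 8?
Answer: -267/5 ≈ -53.400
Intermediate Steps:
N = -57 (N = 7 - 1*8² = 7 - 1*64 = 7 - 64 = -57)
B(-3, 12/(-10)) + N = (12/(-10))*(-3) - 57 = (12*(-⅒))*(-3) - 57 = -6/5*(-3) - 57 = 18/5 - 57 = -267/5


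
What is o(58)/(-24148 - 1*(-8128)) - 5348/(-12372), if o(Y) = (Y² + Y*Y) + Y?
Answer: 23869/2752770 ≈ 0.0086709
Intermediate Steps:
o(Y) = Y + 2*Y² (o(Y) = (Y² + Y²) + Y = 2*Y² + Y = Y + 2*Y²)
o(58)/(-24148 - 1*(-8128)) - 5348/(-12372) = (58*(1 + 2*58))/(-24148 - 1*(-8128)) - 5348/(-12372) = (58*(1 + 116))/(-24148 + 8128) - 5348*(-1/12372) = (58*117)/(-16020) + 1337/3093 = 6786*(-1/16020) + 1337/3093 = -377/890 + 1337/3093 = 23869/2752770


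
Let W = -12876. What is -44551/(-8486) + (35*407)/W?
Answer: 6118319/1476564 ≈ 4.1436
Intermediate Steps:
-44551/(-8486) + (35*407)/W = -44551/(-8486) + (35*407)/(-12876) = -44551*(-1/8486) + 14245*(-1/12876) = 44551/8486 - 385/348 = 6118319/1476564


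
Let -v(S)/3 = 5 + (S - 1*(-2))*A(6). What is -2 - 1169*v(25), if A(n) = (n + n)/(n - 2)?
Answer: 301600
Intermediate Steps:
A(n) = 2*n/(-2 + n) (A(n) = (2*n)/(-2 + n) = 2*n/(-2 + n))
v(S) = -33 - 9*S (v(S) = -3*(5 + (S - 1*(-2))*(2*6/(-2 + 6))) = -3*(5 + (S + 2)*(2*6/4)) = -3*(5 + (2 + S)*(2*6*(1/4))) = -3*(5 + (2 + S)*3) = -3*(5 + (6 + 3*S)) = -3*(11 + 3*S) = -33 - 9*S)
-2 - 1169*v(25) = -2 - 1169*(-33 - 9*25) = -2 - 1169*(-33 - 225) = -2 - 1169*(-258) = -2 + 301602 = 301600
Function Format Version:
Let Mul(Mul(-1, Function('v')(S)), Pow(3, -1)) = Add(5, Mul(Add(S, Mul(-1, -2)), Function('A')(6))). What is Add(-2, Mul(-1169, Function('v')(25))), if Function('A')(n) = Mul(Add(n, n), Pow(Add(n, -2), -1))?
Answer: 301600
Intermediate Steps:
Function('A')(n) = Mul(2, n, Pow(Add(-2, n), -1)) (Function('A')(n) = Mul(Mul(2, n), Pow(Add(-2, n), -1)) = Mul(2, n, Pow(Add(-2, n), -1)))
Function('v')(S) = Add(-33, Mul(-9, S)) (Function('v')(S) = Mul(-3, Add(5, Mul(Add(S, Mul(-1, -2)), Mul(2, 6, Pow(Add(-2, 6), -1))))) = Mul(-3, Add(5, Mul(Add(S, 2), Mul(2, 6, Pow(4, -1))))) = Mul(-3, Add(5, Mul(Add(2, S), Mul(2, 6, Rational(1, 4))))) = Mul(-3, Add(5, Mul(Add(2, S), 3))) = Mul(-3, Add(5, Add(6, Mul(3, S)))) = Mul(-3, Add(11, Mul(3, S))) = Add(-33, Mul(-9, S)))
Add(-2, Mul(-1169, Function('v')(25))) = Add(-2, Mul(-1169, Add(-33, Mul(-9, 25)))) = Add(-2, Mul(-1169, Add(-33, -225))) = Add(-2, Mul(-1169, -258)) = Add(-2, 301602) = 301600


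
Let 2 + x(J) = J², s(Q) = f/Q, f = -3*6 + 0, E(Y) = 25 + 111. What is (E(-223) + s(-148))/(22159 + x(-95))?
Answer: 10073/2307468 ≈ 0.0043654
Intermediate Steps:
E(Y) = 136
f = -18 (f = -18 + 0 = -18)
s(Q) = -18/Q
x(J) = -2 + J²
(E(-223) + s(-148))/(22159 + x(-95)) = (136 - 18/(-148))/(22159 + (-2 + (-95)²)) = (136 - 18*(-1/148))/(22159 + (-2 + 9025)) = (136 + 9/74)/(22159 + 9023) = (10073/74)/31182 = (10073/74)*(1/31182) = 10073/2307468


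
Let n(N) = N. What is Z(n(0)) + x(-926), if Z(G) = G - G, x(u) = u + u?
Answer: -1852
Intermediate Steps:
x(u) = 2*u
Z(G) = 0
Z(n(0)) + x(-926) = 0 + 2*(-926) = 0 - 1852 = -1852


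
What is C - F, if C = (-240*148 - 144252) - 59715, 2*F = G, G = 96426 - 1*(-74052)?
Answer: -324726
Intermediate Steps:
G = 170478 (G = 96426 + 74052 = 170478)
F = 85239 (F = (½)*170478 = 85239)
C = -239487 (C = (-35520 - 144252) - 59715 = -179772 - 59715 = -239487)
C - F = -239487 - 1*85239 = -239487 - 85239 = -324726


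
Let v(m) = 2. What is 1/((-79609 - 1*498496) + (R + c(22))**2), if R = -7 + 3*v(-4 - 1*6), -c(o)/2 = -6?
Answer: -1/577984 ≈ -1.7302e-6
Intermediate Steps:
c(o) = 12 (c(o) = -2*(-6) = 12)
R = -1 (R = -7 + 3*2 = -7 + 6 = -1)
1/((-79609 - 1*498496) + (R + c(22))**2) = 1/((-79609 - 1*498496) + (-1 + 12)**2) = 1/((-79609 - 498496) + 11**2) = 1/(-578105 + 121) = 1/(-577984) = -1/577984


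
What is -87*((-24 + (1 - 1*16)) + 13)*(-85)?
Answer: -192270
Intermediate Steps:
-87*((-24 + (1 - 1*16)) + 13)*(-85) = -87*((-24 + (1 - 16)) + 13)*(-85) = -87*((-24 - 15) + 13)*(-85) = -87*(-39 + 13)*(-85) = -87*(-26)*(-85) = 2262*(-85) = -192270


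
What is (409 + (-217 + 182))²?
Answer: 139876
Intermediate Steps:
(409 + (-217 + 182))² = (409 - 35)² = 374² = 139876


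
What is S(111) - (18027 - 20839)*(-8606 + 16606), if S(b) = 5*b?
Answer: 22496555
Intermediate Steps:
S(111) - (18027 - 20839)*(-8606 + 16606) = 5*111 - (18027 - 20839)*(-8606 + 16606) = 555 - (-2812)*8000 = 555 - 1*(-22496000) = 555 + 22496000 = 22496555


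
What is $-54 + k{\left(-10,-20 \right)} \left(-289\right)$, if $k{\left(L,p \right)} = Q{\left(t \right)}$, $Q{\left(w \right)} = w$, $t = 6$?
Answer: $-1788$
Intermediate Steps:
$k{\left(L,p \right)} = 6$
$-54 + k{\left(-10,-20 \right)} \left(-289\right) = -54 + 6 \left(-289\right) = -54 - 1734 = -1788$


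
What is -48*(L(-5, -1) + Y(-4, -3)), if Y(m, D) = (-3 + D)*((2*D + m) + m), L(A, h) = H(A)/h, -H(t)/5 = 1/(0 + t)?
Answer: -3984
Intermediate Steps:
H(t) = -5/t (H(t) = -5/(0 + t) = -5/t)
L(A, h) = -5/(A*h) (L(A, h) = (-5/A)/h = -5/(A*h))
Y(m, D) = (-3 + D)*(2*D + 2*m) (Y(m, D) = (-3 + D)*((m + 2*D) + m) = (-3 + D)*(2*D + 2*m))
-48*(L(-5, -1) + Y(-4, -3)) = -48*(-5/(-5*(-1)) + (-6*(-3) - 6*(-4) + 2*(-3)² + 2*(-3)*(-4))) = -48*(-5*(-⅕)*(-1) + (18 + 24 + 2*9 + 24)) = -48*(-1 + (18 + 24 + 18 + 24)) = -48*(-1 + 84) = -48*83 = -3984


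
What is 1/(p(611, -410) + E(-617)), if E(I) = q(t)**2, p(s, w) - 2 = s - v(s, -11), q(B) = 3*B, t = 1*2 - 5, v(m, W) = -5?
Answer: 1/699 ≈ 0.0014306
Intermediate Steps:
t = -3 (t = 2 - 5 = -3)
p(s, w) = 7 + s (p(s, w) = 2 + (s - 1*(-5)) = 2 + (s + 5) = 2 + (5 + s) = 7 + s)
E(I) = 81 (E(I) = (3*(-3))**2 = (-9)**2 = 81)
1/(p(611, -410) + E(-617)) = 1/((7 + 611) + 81) = 1/(618 + 81) = 1/699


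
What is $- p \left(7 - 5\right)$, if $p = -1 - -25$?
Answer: $-48$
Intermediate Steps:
$p = 24$ ($p = -1 + 25 = 24$)
$- p \left(7 - 5\right) = - 24 \left(7 - 5\right) = - 24 \cdot 2 = \left(-1\right) 48 = -48$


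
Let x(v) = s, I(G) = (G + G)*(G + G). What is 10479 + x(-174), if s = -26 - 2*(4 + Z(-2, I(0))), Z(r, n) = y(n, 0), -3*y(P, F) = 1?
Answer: 31337/3 ≈ 10446.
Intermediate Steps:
I(G) = 4*G² (I(G) = (2*G)*(2*G) = 4*G²)
y(P, F) = -⅓ (y(P, F) = -⅓*1 = -⅓)
Z(r, n) = -⅓
s = -100/3 (s = -26 - 2*(4 - ⅓) = -26 - 2*11/3 = -26 - 1*22/3 = -26 - 22/3 = -100/3 ≈ -33.333)
x(v) = -100/3
10479 + x(-174) = 10479 - 100/3 = 31337/3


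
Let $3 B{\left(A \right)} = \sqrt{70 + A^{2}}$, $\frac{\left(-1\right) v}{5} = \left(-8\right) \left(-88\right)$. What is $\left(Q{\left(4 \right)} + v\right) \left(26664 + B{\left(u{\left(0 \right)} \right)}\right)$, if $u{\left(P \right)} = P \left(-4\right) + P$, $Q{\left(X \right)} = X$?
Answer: $-93750624 - 1172 \sqrt{70} \approx -9.376 \cdot 10^{7}$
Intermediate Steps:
$v = -3520$ ($v = - 5 \left(\left(-8\right) \left(-88\right)\right) = \left(-5\right) 704 = -3520$)
$u{\left(P \right)} = - 3 P$ ($u{\left(P \right)} = - 4 P + P = - 3 P$)
$B{\left(A \right)} = \frac{\sqrt{70 + A^{2}}}{3}$
$\left(Q{\left(4 \right)} + v\right) \left(26664 + B{\left(u{\left(0 \right)} \right)}\right) = \left(4 - 3520\right) \left(26664 + \frac{\sqrt{70 + \left(\left(-3\right) 0\right)^{2}}}{3}\right) = - 3516 \left(26664 + \frac{\sqrt{70 + 0^{2}}}{3}\right) = - 3516 \left(26664 + \frac{\sqrt{70 + 0}}{3}\right) = - 3516 \left(26664 + \frac{\sqrt{70}}{3}\right) = -93750624 - 1172 \sqrt{70}$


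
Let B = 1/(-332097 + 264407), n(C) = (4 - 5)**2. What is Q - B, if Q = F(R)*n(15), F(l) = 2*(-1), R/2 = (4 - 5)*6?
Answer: -135379/67690 ≈ -2.0000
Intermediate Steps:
n(C) = 1 (n(C) = (-1)**2 = 1)
R = -12 (R = 2*((4 - 5)*6) = 2*(-1*6) = 2*(-6) = -12)
B = -1/67690 (B = 1/(-67690) = -1/67690 ≈ -1.4773e-5)
F(l) = -2
Q = -2 (Q = -2*1 = -2)
Q - B = -2 - 1*(-1/67690) = -2 + 1/67690 = -135379/67690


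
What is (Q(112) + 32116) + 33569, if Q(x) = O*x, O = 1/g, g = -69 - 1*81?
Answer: 4926319/75 ≈ 65684.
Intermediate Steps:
g = -150 (g = -69 - 81 = -150)
O = -1/150 (O = 1/(-150) = -1/150 ≈ -0.0066667)
Q(x) = -x/150
(Q(112) + 32116) + 33569 = (-1/150*112 + 32116) + 33569 = (-56/75 + 32116) + 33569 = 2408644/75 + 33569 = 4926319/75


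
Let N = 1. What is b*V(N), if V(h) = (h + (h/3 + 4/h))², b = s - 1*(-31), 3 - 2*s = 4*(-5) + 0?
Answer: 10880/9 ≈ 1208.9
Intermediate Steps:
s = 23/2 (s = 3/2 - (4*(-5) + 0)/2 = 3/2 - (-20 + 0)/2 = 3/2 - ½*(-20) = 3/2 + 10 = 23/2 ≈ 11.500)
b = 85/2 (b = 23/2 - 1*(-31) = 23/2 + 31 = 85/2 ≈ 42.500)
V(h) = (4/h + 4*h/3)² (V(h) = (h + (h*(⅓) + 4/h))² = (h + (h/3 + 4/h))² = (h + (4/h + h/3))² = (4/h + 4*h/3)²)
b*V(N) = 85*((16/9)*(3 + 1²)²/1²)/2 = 85*((16/9)*1*(3 + 1)²)/2 = 85*((16/9)*1*4²)/2 = 85*((16/9)*1*16)/2 = (85/2)*(256/9) = 10880/9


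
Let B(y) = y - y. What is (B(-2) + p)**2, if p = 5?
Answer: 25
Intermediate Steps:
B(y) = 0
(B(-2) + p)**2 = (0 + 5)**2 = 5**2 = 25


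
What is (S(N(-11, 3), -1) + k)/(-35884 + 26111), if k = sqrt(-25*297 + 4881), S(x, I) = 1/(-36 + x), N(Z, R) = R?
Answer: 1/322509 - 4*I*sqrt(159)/9773 ≈ 3.1007e-6 - 0.005161*I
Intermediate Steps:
k = 4*I*sqrt(159) (k = sqrt(-7425 + 4881) = sqrt(-2544) = 4*I*sqrt(159) ≈ 50.438*I)
(S(N(-11, 3), -1) + k)/(-35884 + 26111) = (1/(-36 + 3) + 4*I*sqrt(159))/(-35884 + 26111) = (1/(-33) + 4*I*sqrt(159))/(-9773) = (-1/33 + 4*I*sqrt(159))*(-1/9773) = 1/322509 - 4*I*sqrt(159)/9773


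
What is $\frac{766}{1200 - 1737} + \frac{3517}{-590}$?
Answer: $- \frac{2340569}{316830} \approx -7.3875$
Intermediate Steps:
$\frac{766}{1200 - 1737} + \frac{3517}{-590} = \frac{766}{-537} + 3517 \left(- \frac{1}{590}\right) = 766 \left(- \frac{1}{537}\right) - \frac{3517}{590} = - \frac{766}{537} - \frac{3517}{590} = - \frac{2340569}{316830}$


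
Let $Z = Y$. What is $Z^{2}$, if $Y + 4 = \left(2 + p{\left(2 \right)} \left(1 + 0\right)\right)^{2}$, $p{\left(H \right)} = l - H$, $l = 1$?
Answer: $9$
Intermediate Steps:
$p{\left(H \right)} = 1 - H$
$Y = -3$ ($Y = -4 + \left(2 + \left(1 - 2\right) \left(1 + 0\right)\right)^{2} = -4 + \left(2 + \left(1 - 2\right) 1\right)^{2} = -4 + \left(2 - 1\right)^{2} = -4 + 1^{2} = -4 + 1 = -3$)
$Z = -3$
$Z^{2} = \left(-3\right)^{2} = 9$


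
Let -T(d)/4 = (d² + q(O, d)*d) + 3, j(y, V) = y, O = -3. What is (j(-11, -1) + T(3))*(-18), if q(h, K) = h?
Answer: 414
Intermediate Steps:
T(d) = -12 - 4*d² + 12*d (T(d) = -4*((d² - 3*d) + 3) = -4*(3 + d² - 3*d) = -12 - 4*d² + 12*d)
(j(-11, -1) + T(3))*(-18) = (-11 + (-12 - 4*3² + 12*3))*(-18) = (-11 + (-12 - 4*9 + 36))*(-18) = (-11 + (-12 - 36 + 36))*(-18) = (-11 - 12)*(-18) = -23*(-18) = 414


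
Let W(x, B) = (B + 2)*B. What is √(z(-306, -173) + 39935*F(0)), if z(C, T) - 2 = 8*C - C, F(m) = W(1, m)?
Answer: 2*I*√535 ≈ 46.26*I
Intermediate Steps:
W(x, B) = B*(2 + B) (W(x, B) = (2 + B)*B = B*(2 + B))
F(m) = m*(2 + m)
z(C, T) = 2 + 7*C (z(C, T) = 2 + (8*C - C) = 2 + 7*C)
√(z(-306, -173) + 39935*F(0)) = √((2 + 7*(-306)) + 39935*(0*(2 + 0))) = √((2 - 2142) + 39935*(0*2)) = √(-2140 + 39935*0) = √(-2140 + 0) = √(-2140) = 2*I*√535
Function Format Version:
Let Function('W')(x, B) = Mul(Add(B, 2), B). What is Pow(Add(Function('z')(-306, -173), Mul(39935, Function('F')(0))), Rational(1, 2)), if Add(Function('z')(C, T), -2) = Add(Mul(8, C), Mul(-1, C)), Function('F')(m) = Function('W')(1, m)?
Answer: Mul(2, I, Pow(535, Rational(1, 2))) ≈ Mul(46.260, I)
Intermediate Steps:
Function('W')(x, B) = Mul(B, Add(2, B)) (Function('W')(x, B) = Mul(Add(2, B), B) = Mul(B, Add(2, B)))
Function('F')(m) = Mul(m, Add(2, m))
Function('z')(C, T) = Add(2, Mul(7, C)) (Function('z')(C, T) = Add(2, Add(Mul(8, C), Mul(-1, C))) = Add(2, Mul(7, C)))
Pow(Add(Function('z')(-306, -173), Mul(39935, Function('F')(0))), Rational(1, 2)) = Pow(Add(Add(2, Mul(7, -306)), Mul(39935, Mul(0, Add(2, 0)))), Rational(1, 2)) = Pow(Add(Add(2, -2142), Mul(39935, Mul(0, 2))), Rational(1, 2)) = Pow(Add(-2140, Mul(39935, 0)), Rational(1, 2)) = Pow(Add(-2140, 0), Rational(1, 2)) = Pow(-2140, Rational(1, 2)) = Mul(2, I, Pow(535, Rational(1, 2)))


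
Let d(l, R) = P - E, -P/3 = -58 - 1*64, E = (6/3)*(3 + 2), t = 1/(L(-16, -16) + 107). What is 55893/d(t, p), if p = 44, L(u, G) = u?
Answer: 55893/356 ≈ 157.00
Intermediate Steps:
t = 1/91 (t = 1/(-16 + 107) = 1/91 ≈ 0.010989)
E = 10 (E = (6*(⅓))*5 = 2*5 = 10)
P = 366 (P = -3*(-58 - 1*64) = -3*(-58 - 64) = -3*(-122) = 366)
d(l, R) = 356 (d(l, R) = 366 - 1*10 = 366 - 10 = 356)
55893/d(t, p) = 55893/356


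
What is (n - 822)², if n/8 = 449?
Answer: 7672900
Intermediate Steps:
n = 3592 (n = 8*449 = 3592)
(n - 822)² = (3592 - 822)² = 2770² = 7672900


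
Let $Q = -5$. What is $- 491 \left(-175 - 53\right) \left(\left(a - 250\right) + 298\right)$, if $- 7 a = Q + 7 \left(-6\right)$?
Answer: $\frac{42876084}{7} \approx 6.1252 \cdot 10^{6}$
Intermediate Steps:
$a = \frac{47}{7}$ ($a = - \frac{-5 + 7 \left(-6\right)}{7} = - \frac{-5 - 42}{7} = \left(- \frac{1}{7}\right) \left(-47\right) = \frac{47}{7} \approx 6.7143$)
$- 491 \left(-175 - 53\right) \left(\left(a - 250\right) + 298\right) = - 491 \left(-175 - 53\right) \left(\left(\frac{47}{7} - 250\right) + 298\right) = - 491 \left(- 228 \left(\left(\frac{47}{7} - 250\right) + 298\right)\right) = - 491 \left(- 228 \left(- \frac{1703}{7} + 298\right)\right) = - 491 \left(\left(-228\right) \frac{383}{7}\right) = \left(-491\right) \left(- \frac{87324}{7}\right) = \frac{42876084}{7}$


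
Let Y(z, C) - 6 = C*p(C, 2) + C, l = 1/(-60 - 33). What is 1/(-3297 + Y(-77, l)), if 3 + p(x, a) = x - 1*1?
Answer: -8649/28463579 ≈ -0.00030386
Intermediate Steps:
p(x, a) = -4 + x (p(x, a) = -3 + (x - 1*1) = -3 + (x - 1) = -3 + (-1 + x) = -4 + x)
l = -1/93 (l = 1/(-93) = -1/93 ≈ -0.010753)
Y(z, C) = 6 + C + C*(-4 + C) (Y(z, C) = 6 + (C*(-4 + C) + C) = 6 + (C + C*(-4 + C)) = 6 + C + C*(-4 + C))
1/(-3297 + Y(-77, l)) = 1/(-3297 + (6 - 1/93 - (-4 - 1/93)/93)) = 1/(-3297 + (6 - 1/93 - 1/93*(-373/93))) = 1/(-3297 + (6 - 1/93 + 373/8649)) = 1/(-3297 + 52174/8649) = 1/(-28463579/8649) = -8649/28463579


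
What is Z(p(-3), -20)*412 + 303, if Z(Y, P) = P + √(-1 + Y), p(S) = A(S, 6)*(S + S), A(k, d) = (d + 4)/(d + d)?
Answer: -7937 + 412*I*√6 ≈ -7937.0 + 1009.2*I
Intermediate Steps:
A(k, d) = (4 + d)/(2*d) (A(k, d) = (4 + d)/((2*d)) = (4 + d)*(1/(2*d)) = (4 + d)/(2*d))
p(S) = 5*S/3 (p(S) = ((½)*(4 + 6)/6)*(S + S) = ((½)*(⅙)*10)*(2*S) = 5*(2*S)/6 = 5*S/3)
Z(p(-3), -20)*412 + 303 = (-20 + √(-1 + (5/3)*(-3)))*412 + 303 = (-20 + √(-1 - 5))*412 + 303 = (-20 + √(-6))*412 + 303 = (-20 + I*√6)*412 + 303 = (-8240 + 412*I*√6) + 303 = -7937 + 412*I*√6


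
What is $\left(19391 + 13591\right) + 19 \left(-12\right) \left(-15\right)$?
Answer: $36402$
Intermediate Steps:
$\left(19391 + 13591\right) + 19 \left(-12\right) \left(-15\right) = 32982 - -3420 = 32982 + 3420 = 36402$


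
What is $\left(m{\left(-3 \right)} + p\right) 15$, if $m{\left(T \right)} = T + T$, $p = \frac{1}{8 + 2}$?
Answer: $- \frac{177}{2} \approx -88.5$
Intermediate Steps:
$p = \frac{1}{10} \approx 0.1$
$m{\left(T \right)} = 2 T$
$\left(m{\left(-3 \right)} + p\right) 15 = \left(2 \left(-3\right) + \frac{1}{10}\right) 15 = \left(-6 + \frac{1}{10}\right) 15 = \left(- \frac{59}{10}\right) 15 = - \frac{177}{2}$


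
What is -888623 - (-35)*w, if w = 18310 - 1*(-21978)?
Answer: 521457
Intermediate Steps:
w = 40288 (w = 18310 + 21978 = 40288)
-888623 - (-35)*w = -888623 - (-35)*40288 = -888623 - 1*(-1410080) = -888623 + 1410080 = 521457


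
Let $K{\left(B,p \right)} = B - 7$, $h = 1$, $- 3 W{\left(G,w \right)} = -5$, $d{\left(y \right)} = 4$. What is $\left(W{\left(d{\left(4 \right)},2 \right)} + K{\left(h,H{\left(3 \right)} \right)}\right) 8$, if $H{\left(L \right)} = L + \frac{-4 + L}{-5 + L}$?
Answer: $- \frac{104}{3} \approx -34.667$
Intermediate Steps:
$H{\left(L \right)} = L + \frac{-4 + L}{-5 + L}$
$W{\left(G,w \right)} = \frac{5}{3}$ ($W{\left(G,w \right)} = \left(- \frac{1}{3}\right) \left(-5\right) = \frac{5}{3}$)
$K{\left(B,p \right)} = -7 + B$
$\left(W{\left(d{\left(4 \right)},2 \right)} + K{\left(h,H{\left(3 \right)} \right)}\right) 8 = \left(\frac{5}{3} + \left(-7 + 1\right)\right) 8 = \left(\frac{5}{3} - 6\right) 8 = \left(- \frac{13}{3}\right) 8 = - \frac{104}{3}$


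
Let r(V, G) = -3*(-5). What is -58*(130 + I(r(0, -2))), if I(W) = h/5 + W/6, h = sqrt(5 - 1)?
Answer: -38541/5 ≈ -7708.2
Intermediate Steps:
h = 2 (h = sqrt(4) = 2)
r(V, G) = 15
I(W) = 2/5 + W/6
-58*(130 + I(r(0, -2))) = -58*(130 + (2/5 + (1/6)*15)) = -58*(130 + (2/5 + 5/2)) = -58*(130 + 29/10) = -58*1329/10 = -38541/5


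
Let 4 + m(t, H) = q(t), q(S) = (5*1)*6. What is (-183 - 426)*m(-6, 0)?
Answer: -15834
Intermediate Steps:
q(S) = 30 (q(S) = 5*6 = 30)
m(t, H) = 26 (m(t, H) = -4 + 30 = 26)
(-183 - 426)*m(-6, 0) = (-183 - 426)*26 = -609*26 = -15834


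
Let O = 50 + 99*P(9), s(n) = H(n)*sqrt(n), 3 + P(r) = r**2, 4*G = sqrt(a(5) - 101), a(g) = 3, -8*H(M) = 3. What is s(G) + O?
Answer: 7772 - 3*2**(1/4)*sqrt(7)*sqrt(I)/16 ≈ 7771.6 - 0.41715*I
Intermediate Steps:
H(M) = -3/8 (H(M) = -1/8*3 = -3/8)
G = 7*I*sqrt(2)/4 (G = sqrt(3 - 101)/4 = sqrt(-98)/4 = (7*I*sqrt(2))/4 = 7*I*sqrt(2)/4 ≈ 2.4749*I)
P(r) = -3 + r**2
s(n) = -3*sqrt(n)/8
O = 7772 (O = 50 + 99*(-3 + 9**2) = 50 + 99*(-3 + 81) = 50 + 99*78 = 50 + 7722 = 7772)
s(G) + O = -3*2**(1/4)*sqrt(7)*sqrt(I)/2/8 + 7772 = -3*2**(1/4)*sqrt(7)*sqrt(I)/16 + 7772 = 7772 - 3*2**(1/4)*sqrt(7)*sqrt(I)/16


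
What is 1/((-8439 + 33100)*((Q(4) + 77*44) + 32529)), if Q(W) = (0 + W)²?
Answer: 1/886143713 ≈ 1.1285e-9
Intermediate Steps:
Q(W) = W²
1/((-8439 + 33100)*((Q(4) + 77*44) + 32529)) = 1/((-8439 + 33100)*((4² + 77*44) + 32529)) = 1/(24661*((16 + 3388) + 32529)) = 1/(24661*(3404 + 32529)) = 1/(24661*35933) = 1/886143713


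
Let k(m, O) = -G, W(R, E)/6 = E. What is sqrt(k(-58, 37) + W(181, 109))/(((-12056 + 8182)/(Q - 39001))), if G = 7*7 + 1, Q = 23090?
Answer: 15911*sqrt(151)/1937 ≈ 100.94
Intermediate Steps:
W(R, E) = 6*E
G = 50 (G = 49 + 1 = 50)
k(m, O) = -50 (k(m, O) = -1*50 = -50)
sqrt(k(-58, 37) + W(181, 109))/(((-12056 + 8182)/(Q - 39001))) = sqrt(-50 + 6*109)/(((-12056 + 8182)/(23090 - 39001))) = sqrt(-50 + 654)/((-3874/(-15911))) = sqrt(604)/((-3874*(-1/15911))) = (2*sqrt(151))/(3874/15911) = (2*sqrt(151))*(15911/3874) = 15911*sqrt(151)/1937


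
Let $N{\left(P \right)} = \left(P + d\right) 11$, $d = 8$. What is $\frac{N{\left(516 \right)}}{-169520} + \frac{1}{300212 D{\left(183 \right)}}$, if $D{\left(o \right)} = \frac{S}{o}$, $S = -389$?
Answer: $- \frac{21036411491}{618655124230} \approx -0.034003$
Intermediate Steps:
$D{\left(o \right)} = - \frac{389}{o}$
$N{\left(P \right)} = 88 + 11 P$ ($N{\left(P \right)} = \left(P + 8\right) 11 = \left(8 + P\right) 11 = 88 + 11 P$)
$\frac{N{\left(516 \right)}}{-169520} + \frac{1}{300212 D{\left(183 \right)}} = \frac{88 + 11 \cdot 516}{-169520} + \frac{1}{300212 \left(- \frac{389}{183}\right)} = \left(88 + 5676\right) \left(- \frac{1}{169520}\right) + \frac{1}{300212 \left(\left(-389\right) \frac{1}{183}\right)} = 5764 \left(- \frac{1}{169520}\right) + \frac{1}{300212 \left(- \frac{389}{183}\right)} = - \frac{1441}{42380} + \frac{1}{300212} \left(- \frac{183}{389}\right) = - \frac{1441}{42380} - \frac{183}{116782468} = - \frac{21036411491}{618655124230}$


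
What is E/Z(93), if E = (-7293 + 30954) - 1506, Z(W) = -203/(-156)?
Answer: 493740/29 ≈ 17026.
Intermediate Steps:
Z(W) = 203/156 (Z(W) = -203*(-1/156) = 203/156)
E = 22155 (E = 23661 - 1506 = 22155)
E/Z(93) = 22155/(203/156) = 22155*(156/203) = 493740/29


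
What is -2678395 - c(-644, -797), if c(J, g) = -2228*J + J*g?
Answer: -4626495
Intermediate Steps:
-2678395 - c(-644, -797) = -2678395 - (-644)*(-2228 - 797) = -2678395 - (-644)*(-3025) = -2678395 - 1*1948100 = -2678395 - 1948100 = -4626495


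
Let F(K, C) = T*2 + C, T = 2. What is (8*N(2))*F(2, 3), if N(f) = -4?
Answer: -224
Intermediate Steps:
F(K, C) = 4 + C (F(K, C) = 2*2 + C = 4 + C)
(8*N(2))*F(2, 3) = (8*(-4))*(4 + 3) = -32*7 = -224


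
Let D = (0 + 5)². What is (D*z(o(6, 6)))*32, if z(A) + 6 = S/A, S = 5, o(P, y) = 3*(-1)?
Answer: -18400/3 ≈ -6133.3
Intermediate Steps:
o(P, y) = -3
D = 25 (D = 5² = 25)
z(A) = -6 + 5/A
(D*z(o(6, 6)))*32 = (25*(-6 + 5/(-3)))*32 = (25*(-6 + 5*(-⅓)))*32 = (25*(-6 - 5/3))*32 = (25*(-23/3))*32 = -575/3*32 = -18400/3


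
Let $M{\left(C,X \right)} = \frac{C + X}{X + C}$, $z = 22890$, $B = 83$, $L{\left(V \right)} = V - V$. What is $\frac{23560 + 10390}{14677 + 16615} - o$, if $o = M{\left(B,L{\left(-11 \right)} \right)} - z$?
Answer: $\frac{358138269}{15646} \approx 22890.0$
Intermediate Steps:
$L{\left(V \right)} = 0$
$M{\left(C,X \right)} = 1$ ($M{\left(C,X \right)} = \frac{C + X}{C + X} = 1$)
$o = -22889$ ($o = 1 - 22890 = -22889$)
$\frac{23560 + 10390}{14677 + 16615} - o = \frac{23560 + 10390}{14677 + 16615} - -22889 = \frac{33950}{31292} + 22889 = 33950 \cdot \frac{1}{31292} + 22889 = \frac{16975}{15646} + 22889 = \frac{358138269}{15646}$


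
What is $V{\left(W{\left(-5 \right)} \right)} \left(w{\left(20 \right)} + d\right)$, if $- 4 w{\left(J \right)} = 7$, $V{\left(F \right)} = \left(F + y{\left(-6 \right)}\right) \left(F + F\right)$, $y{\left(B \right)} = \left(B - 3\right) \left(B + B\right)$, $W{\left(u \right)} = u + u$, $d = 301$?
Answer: $-586530$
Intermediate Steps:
$W{\left(u \right)} = 2 u$
$y{\left(B \right)} = 2 B \left(-3 + B\right)$ ($y{\left(B \right)} = \left(-3 + B\right) 2 B = 2 B \left(-3 + B\right)$)
$V{\left(F \right)} = 2 F \left(108 + F\right)$ ($V{\left(F \right)} = \left(F + 2 \left(-6\right) \left(-3 - 6\right)\right) \left(F + F\right) = \left(F + 2 \left(-6\right) \left(-9\right)\right) 2 F = \left(F + 108\right) 2 F = \left(108 + F\right) 2 F = 2 F \left(108 + F\right)$)
$w{\left(J \right)} = - \frac{7}{4}$ ($w{\left(J \right)} = \left(- \frac{1}{4}\right) 7 = - \frac{7}{4}$)
$V{\left(W{\left(-5 \right)} \right)} \left(w{\left(20 \right)} + d\right) = 2 \cdot 2 \left(-5\right) \left(108 + 2 \left(-5\right)\right) \left(- \frac{7}{4} + 301\right) = 2 \left(-10\right) \left(108 - 10\right) \frac{1197}{4} = 2 \left(-10\right) 98 \cdot \frac{1197}{4} = \left(-1960\right) \frac{1197}{4} = -586530$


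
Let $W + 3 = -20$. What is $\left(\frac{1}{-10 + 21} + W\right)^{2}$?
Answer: $\frac{63504}{121} \approx 524.83$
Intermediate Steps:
$W = -23$ ($W = -3 - 20 = -23$)
$\left(\frac{1}{-10 + 21} + W\right)^{2} = \left(\frac{1}{-10 + 21} - 23\right)^{2} = \left(\frac{1}{11} - 23\right)^{2} = \left(- \frac{252}{11}\right)^{2} = \frac{63504}{121}$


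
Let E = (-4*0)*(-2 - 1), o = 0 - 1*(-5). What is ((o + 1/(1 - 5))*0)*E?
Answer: 0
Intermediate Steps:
o = 5 (o = 0 + 5 = 5)
E = 0 (E = 0*(-3) = 0)
((o + 1/(1 - 5))*0)*E = ((5 + 1/(1 - 5))*0)*0 = ((5 + 1/(-4))*0)*0 = ((5 - 1/4)*0)*0 = ((19/4)*0)*0 = 0*0 = 0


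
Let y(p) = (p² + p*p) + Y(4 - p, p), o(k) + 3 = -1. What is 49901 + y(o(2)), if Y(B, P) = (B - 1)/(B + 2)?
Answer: 499337/10 ≈ 49934.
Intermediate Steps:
Y(B, P) = (-1 + B)/(2 + B)
o(k) = -4 (o(k) = -3 - 1 = -4)
y(p) = 2*p² + (3 - p)/(6 - p) (y(p) = (p² + p*p) + (-1 + (4 - p))/(2 + (4 - p)) = (p² + p²) + (3 - p)/(6 - p) = 2*p² + (3 - p)/(6 - p))
49901 + y(o(2)) = 49901 + (-3 - 4 + 2*(-4)²*(-6 - 4))/(-6 - 4) = 49901 + (-3 - 4 + 2*16*(-10))/(-10) = 49901 - (-3 - 4 - 320)/10 = 49901 - ⅒*(-327) = 49901 + 327/10 = 499337/10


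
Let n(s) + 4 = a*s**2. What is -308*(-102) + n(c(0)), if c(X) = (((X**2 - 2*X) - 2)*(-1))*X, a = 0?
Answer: 31412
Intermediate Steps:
c(X) = X*(2 - X**2 + 2*X) (c(X) = ((-2 + X**2 - 2*X)*(-1))*X = (2 - X**2 + 2*X)*X = X*(2 - X**2 + 2*X))
n(s) = -4 (n(s) = -4 + 0*s**2 = -4 + 0 = -4)
-308*(-102) + n(c(0)) = -308*(-102) - 4 = 31416 - 4 = 31412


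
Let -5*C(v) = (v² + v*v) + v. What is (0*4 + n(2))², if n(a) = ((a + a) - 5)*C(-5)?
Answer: 81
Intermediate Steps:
C(v) = -2*v²/5 - v/5 (C(v) = -((v² + v*v) + v)/5 = -((v² + v²) + v)/5 = -(2*v² + v)/5 = -(v + 2*v²)/5 = -2*v²/5 - v/5)
n(a) = 45 - 18*a (n(a) = ((a + a) - 5)*(-⅕*(-5)*(1 + 2*(-5))) = (2*a - 5)*(-⅕*(-5)*(1 - 10)) = (-5 + 2*a)*(-⅕*(-5)*(-9)) = (-5 + 2*a)*(-9) = 45 - 18*a)
(0*4 + n(2))² = (0*4 + (45 - 18*2))² = (0 + (45 - 36))² = (0 + 9)² = 9² = 81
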